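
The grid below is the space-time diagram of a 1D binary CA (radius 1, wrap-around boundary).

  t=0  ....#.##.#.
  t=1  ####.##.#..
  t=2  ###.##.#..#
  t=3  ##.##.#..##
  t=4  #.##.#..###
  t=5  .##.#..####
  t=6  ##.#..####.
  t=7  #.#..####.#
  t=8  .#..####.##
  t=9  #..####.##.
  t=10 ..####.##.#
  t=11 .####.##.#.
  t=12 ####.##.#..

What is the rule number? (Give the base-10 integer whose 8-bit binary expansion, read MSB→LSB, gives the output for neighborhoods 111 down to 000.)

171

  nb ###: next=#  (t=1,i=1, bit7=1)
  nb ##.: next=.  (t=0,i=7, bit6=0)
  nb #.#: next=#  (t=0,i=5, bit5=1)
  nb #..: next=.  (t=0,i=10, bit4=0)
  nb .##: next=#  (t=0,i=6, bit3=1)
  nb .#.: next=.  (t=0,i=4, bit2=0)
  nb ..#: next=#  (t=0,i=3, bit1=1)
  nb ...: next=#  (t=0,i=0, bit0=1)
  bits 10101011 = 171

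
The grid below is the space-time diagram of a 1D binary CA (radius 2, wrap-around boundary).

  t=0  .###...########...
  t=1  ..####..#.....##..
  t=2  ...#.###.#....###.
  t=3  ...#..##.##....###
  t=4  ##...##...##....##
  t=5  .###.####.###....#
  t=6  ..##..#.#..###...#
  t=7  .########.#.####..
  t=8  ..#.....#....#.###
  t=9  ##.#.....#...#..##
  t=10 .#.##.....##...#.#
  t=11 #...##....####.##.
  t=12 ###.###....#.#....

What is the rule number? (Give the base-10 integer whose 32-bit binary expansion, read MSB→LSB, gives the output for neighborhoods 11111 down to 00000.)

  [31] ##### => .  t=0,i=9
  [30] ####. => .  t=0,i=13
  [29] ###.# => #  t=2,i=7
  [28] ###.. => #  t=0,i=3
  [27] ##.## => .  t=3,i=8
  [26] ##.#. => .  t=2,i=8
  [25] ##..# => #  t=1,i=6
  [24] ##... => #  t=0,i=4
  [23] #.### => .  t=2,i=5
  [22] #.##. => .  t=3,i=9
  [21] #.#.# => .  t=7,i=10
  [20] #.#.. => #  t=2,i=9
  [19] #..## => #  t=3,i=5
  [18] #..#. => #  t=1,i=7
  [17] #...# => #  t=0,i=5
  [16] #.... => .  t=0,i=16
  [15] .#### => #  t=0,i=8
  [14] .###. => #  t=0,i=2
  [13] .##.# => .  t=3,i=7
  [12] .##.. => #  t=1,i=15
  [11] .#.## => .  t=2,i=4
  [10] .#.#. => #  t=6,i=7
  [9] .#..# => .  t=3,i=4
  [8] .#... => #  t=1,i=9
  [7] ..### => .  t=0,i=1
  [6] ..##. => #  t=1,i=14
  [5] ..#.# => #  t=2,i=3
  [4] ..#.. => .  t=1,i=8
  [3] ...## => .  t=0,i=0
  [2] ...#. => .  t=2,i=2
  [1] ....# => .  t=0,i=17
  [0] ..... => .  t=1,i=11
  bits 00110011000111101101010101100000 = 857658720

857658720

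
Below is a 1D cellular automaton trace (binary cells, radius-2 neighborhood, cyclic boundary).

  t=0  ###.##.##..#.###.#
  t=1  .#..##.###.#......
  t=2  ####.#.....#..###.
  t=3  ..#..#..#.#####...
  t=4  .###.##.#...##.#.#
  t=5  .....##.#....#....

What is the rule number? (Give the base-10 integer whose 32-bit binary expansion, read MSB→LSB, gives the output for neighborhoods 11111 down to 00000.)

3277337269

  [31] ##### => #  t=3,i=12
  [30] ####. => #  t=0,i=1
  [29] ###.# => .  t=0,i=2
  [28] ###.. => .  t=3,i=14
  [27] ##.## => .  t=0,i=3
  [26] ##.#. => .  t=1,i=10
  [25] ##..# => #  t=0,i=9
  [24] ##... => #  t=3,i=15
  [23] #.### => .  t=0,i=13
  [22] #.##. => #  t=0,i=4
  [21] #.#.# => .  t=4,i=15
  [20] #.#.. => #  t=1,i=11
  [19] #..## => #  t=1,i=3
  [18] #..#. => .  t=0,i=10
  [17] #...# => .  t=4,i=10
  [16] #.... => .  t=1,i=13
  [15] .#### => .  t=0,i=0
  [14] .###. => .  t=0,i=14
  [13] .##.# => #  t=0,i=5
  [12] .##.. => #  t=0,i=8
  [11] .#.## => .  t=0,i=12
  [10] .#.#. => .  t=4,i=16
  [9] .#..# => #  t=1,i=2
  [8] .#... => .  t=1,i=12
  [7] ..### => #  t=2,i=14
  [6] ..##. => .  t=1,i=4
  [5] ..#.# => #  t=0,i=11
  [4] ..#.. => #  t=1,i=1
  [3] ...## => .  t=4,i=11
  [2] ...#. => #  t=1,i=0
  [1] ....# => .  t=1,i=17
  [0] ..... => #  t=1,i=14
  bits 11000011010110000011001010110101 = 3277337269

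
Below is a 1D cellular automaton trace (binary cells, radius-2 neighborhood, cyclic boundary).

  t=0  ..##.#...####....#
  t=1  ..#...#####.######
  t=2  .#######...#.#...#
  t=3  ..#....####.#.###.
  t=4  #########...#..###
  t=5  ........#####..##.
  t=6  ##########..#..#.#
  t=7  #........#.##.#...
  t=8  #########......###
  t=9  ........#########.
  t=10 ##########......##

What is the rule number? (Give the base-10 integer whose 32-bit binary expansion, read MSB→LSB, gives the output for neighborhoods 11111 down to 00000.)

  ##### -> .   bit 31 = 0  t=1,i=8
  ####. -> .   bit 30 = 0  t=0,i=11
  ###.# -> .   bit 29 = 0  t=1,i=10
  ###.. -> #   bit 28 = 1  t=0,i=12
  ##.## -> #   bit 27 = 1  t=1,i=11
  ##.#. -> .   bit 26 = 0  t=0,i=4
  ##..# -> .   bit 25 = 0  t=1,i=0
  ##... -> #   bit 24 = 1  t=0,i=13
  #.### -> .   bit 23 = 0  t=1,i=12
  #.##. -> .   bit 22 = 0  t=7,i=11
  #.#.# -> #   bit 21 = 1  t=3,i=12
  #.#.. -> .   bit 20 = 0  t=0,i=5
  #..## -> .   bit 19 = 0  t=0,i=1
  #..#. -> #   bit 18 = 1  t=1,i=1
  #...# -> #   bit 17 = 1  t=0,i=7
  #.... -> #   bit 16 = 1  t=0,i=14
  .#### -> #   bit 15 = 1  t=0,i=10
  .###. -> #   bit 14 = 1  t=3,i=15
  .##.# -> .   bit 13 = 0  t=0,i=3
  .##.. -> .   bit 12 = 0  t=5,i=16
  .#.## -> .   bit 11 = 0  t=2,i=0
  .#.#. -> #   bit 10 = 1  t=2,i=12
  .#..# -> .   bit 9 = 0  t=0,i=0
  .#... -> #   bit 8 = 1  t=0,i=6
  ..### -> #   bit 7 = 1  t=0,i=9
  ..##. -> #   bit 6 = 1  t=0,i=2
  ..#.# -> .   bit 5 = 0  t=2,i=11
  ..#.. -> #   bit 4 = 1  t=0,i=17
  ...## -> #   bit 3 = 1  t=0,i=8
  ...#. -> #   bit 2 = 1  t=0,i=16
  ....# -> #   bit 1 = 1  t=0,i=15
  ..... -> #   bit 0 = 1  t=5,i=1
  bits 00011001001001111100010111011111 = 422036959

422036959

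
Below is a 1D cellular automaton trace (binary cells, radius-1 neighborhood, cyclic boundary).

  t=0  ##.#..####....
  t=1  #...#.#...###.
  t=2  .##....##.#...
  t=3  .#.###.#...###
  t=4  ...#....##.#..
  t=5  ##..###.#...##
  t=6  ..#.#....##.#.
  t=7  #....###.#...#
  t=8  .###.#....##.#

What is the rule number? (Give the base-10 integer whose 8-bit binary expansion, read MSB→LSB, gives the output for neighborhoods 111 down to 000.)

25

  ### -> .   bit 7 = 0  t=0,i=7
  ##. -> .   bit 6 = 0  t=0,i=1
  #.# -> .   bit 5 = 0  t=0,i=2
  #.. -> #   bit 4 = 1  t=0,i=4
  .## -> #   bit 3 = 1  t=0,i=0
  .#. -> .   bit 2 = 0  t=0,i=3
  ..# -> .   bit 1 = 0  t=0,i=5
  ... -> #   bit 0 = 1  t=0,i=11
  bits 00011001 = 25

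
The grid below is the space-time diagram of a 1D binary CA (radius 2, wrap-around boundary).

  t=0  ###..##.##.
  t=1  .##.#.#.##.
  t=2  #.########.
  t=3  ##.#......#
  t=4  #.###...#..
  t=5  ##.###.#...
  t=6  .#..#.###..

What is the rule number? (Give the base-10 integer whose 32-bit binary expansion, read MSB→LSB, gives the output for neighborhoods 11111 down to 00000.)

  ##### -> .   bit 31 = 0  t=2,i=4
  ####. -> .   bit 30 = 0  t=2,i=8
  ###.# -> .   bit 29 = 0  t=2,i=9
  ###.. -> #   bit 28 = 1  t=0,i=2
  ##.## -> .   bit 27 = 0  t=0,i=7
  ##.#. -> #   bit 26 = 1  t=1,i=3
  ##..# -> .   bit 25 = 0  t=0,i=3
  ##... -> #   bit 24 = 1  t=4,i=5
  #.### -> .   bit 23 = 0  t=0,i=0
  #.##. -> #   bit 22 = 1  t=0,i=8
  #.#.# -> #   bit 21 = 1  t=1,i=4
  #.#.. -> #   bit 20 = 1  t=3,i=3
  #..## -> #   bit 19 = 1  t=0,i=4
  #..#. -> .   bit 18 = 0  t=4,i=10
  #...# -> .   bit 17 = 0  t=4,i=6
  #.... -> .   bit 16 = 0  t=3,i=5
  .#### -> #   bit 15 = 1  t=2,i=3
  .###. -> #   bit 14 = 1  t=0,i=1
  .##.# -> #   bit 13 = 1  t=0,i=6
  .##.. -> #   bit 12 = 1  t=1,i=9
  .#.## -> #   bit 11 = 1  t=1,i=7
  .#.#. -> #   bit 10 = 1  t=1,i=5
  .#..# -> .   bit 9 = 0  t=4,i=9
  .#... -> #   bit 8 = 1  t=3,i=4
  ..### -> .   bit 7 = 0  t=3,i=10
  ..##. -> .   bit 6 = 0  t=0,i=5
  ..#.# -> #   bit 5 = 1  t=4,i=0
  ..#.. -> .   bit 4 = 0  t=4,i=8
  ...## -> .   bit 3 = 0  t=3,i=9
  ...#. -> #   bit 2 = 1  t=4,i=7
  ....# -> #   bit 1 = 1  t=3,i=8
  ..... -> .   bit 0 = 0  t=3,i=6
  bits 00010101011110001111110100100110 = 360250662

360250662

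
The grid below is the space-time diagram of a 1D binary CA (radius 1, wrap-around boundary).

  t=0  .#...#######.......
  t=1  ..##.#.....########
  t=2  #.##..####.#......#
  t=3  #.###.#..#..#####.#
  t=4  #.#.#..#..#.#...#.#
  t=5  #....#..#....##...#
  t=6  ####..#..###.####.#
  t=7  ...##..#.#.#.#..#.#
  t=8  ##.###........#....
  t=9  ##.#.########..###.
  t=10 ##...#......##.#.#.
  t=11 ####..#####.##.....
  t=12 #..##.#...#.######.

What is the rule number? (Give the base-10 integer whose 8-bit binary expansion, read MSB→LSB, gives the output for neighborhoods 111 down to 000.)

  [7] ### => .  t=0,i=6
  [6] ##. => #  t=0,i=11
  [5] #.# => .  t=1,i=4
  [4] #.. => #  t=0,i=2
  [3] .## => #  t=0,i=5
  [2] .#. => .  t=0,i=1
  [1] ..# => .  t=0,i=0
  [0] ... => #  t=0,i=3
  bits 01011001 = 89

89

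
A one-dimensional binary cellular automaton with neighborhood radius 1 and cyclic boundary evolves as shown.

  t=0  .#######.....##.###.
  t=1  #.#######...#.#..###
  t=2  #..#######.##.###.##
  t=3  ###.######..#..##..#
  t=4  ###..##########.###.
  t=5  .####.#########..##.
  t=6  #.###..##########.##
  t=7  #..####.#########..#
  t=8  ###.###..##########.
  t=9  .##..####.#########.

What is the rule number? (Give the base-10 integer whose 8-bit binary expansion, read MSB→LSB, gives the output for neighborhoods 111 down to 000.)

214

  ### -> #   bit 7 = 1  t=0,i=2
  ##. -> #   bit 6 = 1  t=0,i=7
  #.# -> .   bit 5 = 0  t=0,i=15
  #.. -> #   bit 4 = 1  t=0,i=8
  .## -> .   bit 3 = 0  t=0,i=1
  .#. -> #   bit 2 = 1  t=1,i=12
  ..# -> #   bit 1 = 1  t=0,i=0
  ... -> .   bit 0 = 0  t=0,i=9
  bits 11010110 = 214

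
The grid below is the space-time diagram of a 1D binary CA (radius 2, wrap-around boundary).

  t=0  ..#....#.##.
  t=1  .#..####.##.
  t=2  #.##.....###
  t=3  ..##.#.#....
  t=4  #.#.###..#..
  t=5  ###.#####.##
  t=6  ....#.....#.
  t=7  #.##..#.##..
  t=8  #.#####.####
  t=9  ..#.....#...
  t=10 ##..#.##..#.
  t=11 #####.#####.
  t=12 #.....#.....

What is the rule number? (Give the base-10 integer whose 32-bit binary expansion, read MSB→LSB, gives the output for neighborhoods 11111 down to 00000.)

  [31] ##### => .  t=5,i=0
  [30] ####. => .  t=1,i=6
  [29] ###.# => .  t=1,i=7
  [28] ###.. => #  t=4,i=6
  [27] ##.## => .  t=1,i=8
  [26] ##.#. => #  t=3,i=4
  [25] ##..# => #  t=1,i=11
  [24] ##... => .  t=0,i=11
  [23] #.### => #  t=4,i=4
  [22] #.##. => #  t=0,i=9
  [21] #.#.# => #  t=3,i=5
  [20] #.#.. => .  t=3,i=7
  [19] #..## => #  t=1,i=3
  [18] #..#. => #  t=1,i=0
  [17] #...# => .  t=0,i=0
  [16] #.... => #  t=0,i=4
  [15] .#### => .  t=1,i=5
  [14] .###. => #  t=4,i=5
  [13] .##.# => .  t=3,i=3
  [12] .##.. => #  t=0,i=10
  [11] .#.## => .  t=0,i=8
  [10] .#.#. => #  t=3,i=6
  [9] .#..# => #  t=1,i=2
  [8] .#... => .  t=0,i=3
  [7] ..### => .  t=1,i=4
  [6] ..##. => #  t=3,i=2
  [5] ..#.# => #  t=0,i=7
  [4] ..#.. => .  t=0,i=2
  [3] ...## => .  t=2,i=8
  [2] ...#. => #  t=0,i=1
  [1] ....# => #  t=0,i=5
  [0] ..... => .  t=2,i=6
  bits 00010110111011010101011001100110 = 384652902

384652902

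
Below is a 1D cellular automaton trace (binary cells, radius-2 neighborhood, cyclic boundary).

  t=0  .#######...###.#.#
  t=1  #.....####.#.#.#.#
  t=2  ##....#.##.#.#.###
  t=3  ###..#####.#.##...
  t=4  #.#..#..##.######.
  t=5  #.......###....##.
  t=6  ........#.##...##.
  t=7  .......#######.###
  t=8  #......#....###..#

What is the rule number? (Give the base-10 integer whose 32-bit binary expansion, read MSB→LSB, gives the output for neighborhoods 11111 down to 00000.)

  ##### -> .   bit 31 = 0  t=0,i=3
  ####. -> #   bit 30 = 1  t=0,i=6
  ###.# -> #   bit 29 = 1  t=0,i=13
  ###.. -> #   bit 28 = 1  t=0,i=7
  ##.## -> #   bit 27 = 1  t=4,i=10
  ##.#. -> .   bit 26 = 0  t=0,i=14
  ##..# -> .   bit 25 = 0  t=3,i=3
  ##... -> #   bit 24 = 1  t=0,i=8
  #.### -> .   bit 23 = 0  t=0,i=1
  #.##. -> #   bit 22 = 1  t=1,i=17
  #.#.# -> #   bit 21 = 1  t=0,i=15
  #.#.. -> .   bit 20 = 0  t=4,i=2
  #..## -> .   bit 19 = 0  t=3,i=4
  #..#. -> .   bit 18 = 0  t=4,i=4
  #...# -> #   bit 17 = 1  t=0,i=9
  #.... -> .   bit 16 = 0  t=1,i=2
  .#### -> .   bit 15 = 0  t=0,i=2
  .###. -> .   bit 14 = 0  t=0,i=12
  .##.# -> #   bit 13 = 1  t=2,i=9
  .##.. -> #   bit 12 = 1  t=1,i=0
  .#.## -> #   bit 11 = 1  t=0,i=0
  .#.#. -> .   bit 10 = 0  t=0,i=16
  .#..# -> .   bit 9 = 0  t=4,i=3
  .#... -> .   bit 8 = 0  t=5,i=1
  ..### -> #   bit 7 = 1  t=0,i=11
  ..##. -> #   bit 6 = 1  t=4,i=8
  ..#.# -> #   bit 5 = 1  t=2,i=6
  ..#.. -> .   bit 4 = 0  t=4,i=5
  ...## -> .   bit 3 = 0  t=0,i=10
  ...#. -> #   bit 2 = 1  t=2,i=5
  ....# -> .   bit 1 = 0  t=1,i=4
  ..... -> .   bit 0 = 0  t=1,i=3
  bits 01111001011000100011100011100100 = 2036480228

2036480228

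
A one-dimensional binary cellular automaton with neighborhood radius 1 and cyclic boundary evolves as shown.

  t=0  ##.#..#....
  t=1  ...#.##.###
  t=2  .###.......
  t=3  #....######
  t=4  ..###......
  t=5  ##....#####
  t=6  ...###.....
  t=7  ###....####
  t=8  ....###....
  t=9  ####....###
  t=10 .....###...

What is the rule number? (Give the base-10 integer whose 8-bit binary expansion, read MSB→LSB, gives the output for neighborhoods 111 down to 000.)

7

  ### -> .   bit 7 = 0  t=1,i=9
  ##. -> .   bit 6 = 0  t=0,i=1
  #.# -> .   bit 5 = 0  t=0,i=2
  #.. -> .   bit 4 = 0  t=0,i=4
  .## -> .   bit 3 = 0  t=0,i=0
  .#. -> #   bit 2 = 1  t=0,i=3
  ..# -> #   bit 1 = 1  t=0,i=5
  ... -> #   bit 0 = 1  t=0,i=8
  bits 00000111 = 7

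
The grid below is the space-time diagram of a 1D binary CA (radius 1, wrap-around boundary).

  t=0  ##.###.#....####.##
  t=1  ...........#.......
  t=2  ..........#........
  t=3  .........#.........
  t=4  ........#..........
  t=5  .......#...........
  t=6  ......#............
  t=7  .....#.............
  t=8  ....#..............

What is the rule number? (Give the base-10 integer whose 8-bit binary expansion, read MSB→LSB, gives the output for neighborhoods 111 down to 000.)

  nb ###: next=.  (t=0,i=0, bit7=0)
  nb ##.: next=.  (t=0,i=1, bit6=0)
  nb #.#: next=.  (t=0,i=2, bit5=0)
  nb #..: next=.  (t=0,i=8, bit4=0)
  nb .##: next=.  (t=0,i=3, bit3=0)
  nb .#.: next=.  (t=0,i=7, bit2=0)
  nb ..#: next=#  (t=0,i=11, bit1=1)
  nb ...: next=.  (t=0,i=9, bit0=0)
  bits 00000010 = 2

2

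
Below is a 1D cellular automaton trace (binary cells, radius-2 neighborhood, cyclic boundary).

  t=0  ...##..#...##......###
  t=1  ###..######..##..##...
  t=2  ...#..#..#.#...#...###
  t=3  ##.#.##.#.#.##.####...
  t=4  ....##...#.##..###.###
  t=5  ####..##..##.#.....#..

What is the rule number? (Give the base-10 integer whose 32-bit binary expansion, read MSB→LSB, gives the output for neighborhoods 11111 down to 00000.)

  [31] ##### => .  t=1,i=7
  [30] ####. => #  t=1,i=9
  [29] ###.# => .  t=4,i=17
  [28] ###.. => .  t=0,i=21
  [27] ##.## => .  t=3,i=14
  [26] ##.#. => .  t=3,i=2
  [25] ##..# => #  t=0,i=5
  [24] ##... => #  t=0,i=0
  [23] #.### => #  t=3,i=15
  [22] #.##. => #  t=3,i=5
  [21] #.#.# => .  t=3,i=3
  [20] #.#.. => .  t=2,i=11
  [19] #..## => .  t=1,i=4
  [18] #..#. => #  t=0,i=6
  [17] #...# => #  t=0,i=1
  [16] #.... => #  t=0,i=14
  [15] .#### => #  t=1,i=6
  [14] .###. => .  t=0,i=20
  [13] .##.# => .  t=3,i=1
  [12] .##.. => .  t=0,i=4
  [11] .#.## => #  t=3,i=4
  [10] .#.#. => #  t=2,i=10
  [9] .#..# => .  t=2,i=4
  [8] .#... => #  t=0,i=8
  [7] ..### => .  t=0,i=19
  [6] ..##. => .  t=0,i=3
  [5] ..#.# => .  t=2,i=9
  [4] ..#.. => #  t=0,i=7
  [3] ...## => #  t=0,i=2
  [2] ...#. => .  t=2,i=2
  [1] ....# => #  t=0,i=17
  [0] ..... => .  t=0,i=15
  bits 01000011110001111000110100011010 = 1137151258

1137151258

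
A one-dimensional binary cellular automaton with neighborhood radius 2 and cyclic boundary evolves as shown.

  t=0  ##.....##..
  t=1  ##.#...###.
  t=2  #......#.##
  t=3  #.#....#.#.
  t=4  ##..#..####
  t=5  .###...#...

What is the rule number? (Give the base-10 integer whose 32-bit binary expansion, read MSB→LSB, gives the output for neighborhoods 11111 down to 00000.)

  nb #####: next=.  (t=4,i=9, bit31=0)
  nb ####.: next=.  (t=4,i=0, bit30=0)
  nb ###.#: next=#  (t=1,i=9, bit29=1)
  nb ###..: next=#  (t=2,i=0, bit28=1)
  nb ##.##: next=#  (t=1,i=10, bit27=1)
  nb ##.#.: next=.  (t=1,i=2, bit26=0)
  nb ##..#: next=#  (t=0,i=9, bit25=1)
  nb ##...: next=.  (t=0,i=2, bit24=0)
  nb #.###: next=#  (t=2,i=9, bit23=1)
  nb #.##.: next=#  (t=1,i=0, bit22=1)
  nb #.#.#: next=#  (t=3,i=0, bit21=1)
  nb #.#..: next=.  (t=1,i=3, bit20=0)
  nb #..##: next=.  (t=0,i=10, bit19=0)
  nb #..#.: next=#  (t=4,i=3, bit18=1)
  nb #...#: next=.  (t=1,i=5, bit17=0)
  nb #....: next=#  (t=0,i=3, bit16=1)
  nb .####: next=.  (t=4,i=8, bit15=0)
  nb .###.: next=.  (t=1,i=8, bit14=0)
  nb .##.#: next=.  (t=1,i=1, bit13=0)
  nb .##..: next=#  (t=0,i=1, bit12=1)
  nb .#.##: next=.  (t=2,i=8, bit11=0)
  nb .#.#.: next=#  (t=3,i=1, bit10=1)
  nb .#..#: next=.  (t=4,i=5, bit9=0)
  nb .#...: next=.  (t=1,i=4, bit8=0)
  nb ..###: next=#  (t=1,i=7, bit7=1)
  nb ..##.: next=#  (t=0,i=0, bit6=1)
  nb ..#.#: next=#  (t=2,i=7, bit5=1)
  nb ..#..: next=.  (t=4,i=4, bit4=0)
  nb ...##: next=.  (t=0,i=6, bit3=0)
  nb ...#.: next=.  (t=2,i=6, bit2=0)
  nb ....#: next=.  (t=0,i=5, bit1=0)
  nb .....: next=.  (t=0,i=4, bit0=0)
  bits 00111010111001010001010011100000 = 988091616

988091616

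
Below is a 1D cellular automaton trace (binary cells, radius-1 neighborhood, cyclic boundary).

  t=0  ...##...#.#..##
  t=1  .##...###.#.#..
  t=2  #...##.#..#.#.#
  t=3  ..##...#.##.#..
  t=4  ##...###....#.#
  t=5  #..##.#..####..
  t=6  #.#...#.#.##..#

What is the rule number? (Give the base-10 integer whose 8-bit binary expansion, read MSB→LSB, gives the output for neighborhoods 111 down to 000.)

135

  nb ###: next=#  (t=1,i=7, bit7=1)
  nb ##.: next=.  (t=0,i=4, bit6=0)
  nb #.#: next=.  (t=0,i=9, bit5=0)
  nb #..: next=.  (t=0,i=0, bit4=0)
  nb .##: next=.  (t=0,i=3, bit3=0)
  nb .#.: next=#  (t=0,i=8, bit2=1)
  nb ..#: next=#  (t=0,i=2, bit1=1)
  nb ...: next=#  (t=0,i=1, bit0=1)
  bits 10000111 = 135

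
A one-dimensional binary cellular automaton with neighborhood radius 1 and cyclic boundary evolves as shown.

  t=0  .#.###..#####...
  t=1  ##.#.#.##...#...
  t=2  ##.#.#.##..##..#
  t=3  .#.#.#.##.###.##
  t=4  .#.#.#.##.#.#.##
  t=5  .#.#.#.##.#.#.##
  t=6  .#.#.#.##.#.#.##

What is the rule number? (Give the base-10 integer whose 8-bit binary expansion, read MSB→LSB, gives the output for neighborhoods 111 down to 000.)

78

  nb ###: next=.  (t=0,i=4, bit7=0)
  nb ##.: next=#  (t=0,i=5, bit6=1)
  nb #.#: next=.  (t=0,i=2, bit5=0)
  nb #..: next=.  (t=0,i=6, bit4=0)
  nb .##: next=#  (t=0,i=3, bit3=1)
  nb .#.: next=#  (t=0,i=1, bit2=1)
  nb ..#: next=#  (t=0,i=0, bit1=1)
  nb ...: next=.  (t=0,i=14, bit0=0)
  bits 01001110 = 78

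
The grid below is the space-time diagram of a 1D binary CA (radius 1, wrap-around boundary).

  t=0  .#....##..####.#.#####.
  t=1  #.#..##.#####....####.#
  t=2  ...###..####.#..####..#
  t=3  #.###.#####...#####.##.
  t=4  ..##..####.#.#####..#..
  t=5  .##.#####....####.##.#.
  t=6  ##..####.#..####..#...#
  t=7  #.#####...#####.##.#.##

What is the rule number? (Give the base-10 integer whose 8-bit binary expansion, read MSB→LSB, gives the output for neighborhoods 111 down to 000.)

  nb ###: next=#  (t=0,i=11, bit7=1)
  nb ##.: next=.  (t=0,i=7, bit6=0)
  nb #.#: next=.  (t=0,i=14, bit5=0)
  nb #..: next=#  (t=0,i=2, bit4=1)
  nb .##: next=#  (t=0,i=6, bit3=1)
  nb .#.: next=.  (t=0,i=1, bit2=0)
  nb ..#: next=#  (t=0,i=0, bit1=1)
  nb ...: next=.  (t=0,i=3, bit0=0)
  bits 10011010 = 154

154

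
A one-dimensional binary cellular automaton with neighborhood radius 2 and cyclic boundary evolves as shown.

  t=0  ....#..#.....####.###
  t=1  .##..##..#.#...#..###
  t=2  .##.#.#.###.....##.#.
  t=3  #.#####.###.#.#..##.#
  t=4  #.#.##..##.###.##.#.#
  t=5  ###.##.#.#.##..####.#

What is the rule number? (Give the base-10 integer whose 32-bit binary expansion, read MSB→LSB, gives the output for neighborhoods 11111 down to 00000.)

3572332066

  #####|#  b31=1 t=3,i=4
  ####.|#  b30=1 t=0,i=15
  ###.#|.  b29=0 t=0,i=16
  ###..|#  b28=1 t=0,i=20
  ##.##|.  b27=0 t=0,i=17
  ##.#.|#  b26=1 t=2,i=3
  ##..#|.  b25=0 t=1,i=3
  ##...|.  b24=0 t=0,i=0
  #.###|#  b23=1 t=0,i=18
  #.##.|#  b22=1 t=1,i=1
  #.#.#|#  b21=1 t=2,i=4
  #.#..|.  b20=0 t=1,i=11
  #..##|#  b19=1 t=1,i=4
  #..#.|#  b18=1 t=0,i=6
  #...#|.  b17=0 t=1,i=13
  #....|#  b16=1 t=0,i=1
  .####|.  b15=0 t=0,i=14
  .###.|#  b14=1 t=0,i=19
  .##.#|#  b13=1 t=2,i=2
  .##..|#  b12=1 t=1,i=2
  .#.##|.  b11=0 t=2,i=7
  .#.#.|#  b10=1 t=1,i=10
  .#..#|#  b9=1 t=0,i=5
  .#...|.  b8=0 t=0,i=8
  ..###|.  b7=0 t=0,i=13
  ..##.|.  b6=0 t=1,i=5
  ..#.#|#  b5=1 t=1,i=9
  ..#..|.  b4=0 t=0,i=4
  ...##|.  b3=0 t=0,i=12
  ...#.|.  b2=0 t=0,i=3
  ....#|#  b1=1 t=0,i=2
  .....|.  b0=0 t=0,i=10
  bits 11010100111011010111011000100010 = 3572332066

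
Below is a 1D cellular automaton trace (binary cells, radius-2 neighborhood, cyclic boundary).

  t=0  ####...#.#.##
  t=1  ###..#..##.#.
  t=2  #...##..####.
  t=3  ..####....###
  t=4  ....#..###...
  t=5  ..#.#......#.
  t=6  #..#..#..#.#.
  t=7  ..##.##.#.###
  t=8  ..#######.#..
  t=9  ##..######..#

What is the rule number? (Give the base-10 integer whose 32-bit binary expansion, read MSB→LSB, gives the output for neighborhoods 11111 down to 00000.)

3974575194

  [31] ##### => #  t=0,i=0
  [30] ####. => #  t=0,i=2
  [29] ###.# => #  t=2,i=11
  [28] ###.. => .  t=0,i=3
  [27] ##.## => #  t=7,i=4
  [26] ##.#. => #  t=1,i=10
  [25] ##..# => .  t=1,i=3
  [24] ##... => .  t=0,i=4
  [23] #.### => #  t=0,i=11
  [22] #.##. => #  t=7,i=5
  [21] #.#.# => #  t=0,i=9
  [20] #.#.. => .  t=2,i=0
  [19] #..## => .  t=1,i=7
  [18] #..#. => #  t=1,i=4
  [17] #...# => #  t=0,i=5
  [16] #.... => #  t=3,i=7
  [15] .#### => .  t=0,i=12
  [14] .###. => .  t=1,i=1
  [13] .##.# => #  t=1,i=9
  [12] .##.. => #  t=2,i=5
  [11] .#.## => .  t=0,i=10
  [10] .#.#. => #  t=0,i=8
  [9] .#..# => .  t=1,i=6
  [8] .#... => .  t=2,i=1
  [7] ..### => .  t=2,i=8
  [6] ..##. => #  t=1,i=8
  [5] ..#.# => .  t=0,i=7
  [4] ..#.. => #  t=1,i=5
  [3] ...## => #  t=2,i=3
  [2] ...#. => .  t=0,i=6
  [1] ....# => #  t=3,i=8
  [0] ..... => .  t=4,i=0
  bits 11101100111001110011010001011010 = 3974575194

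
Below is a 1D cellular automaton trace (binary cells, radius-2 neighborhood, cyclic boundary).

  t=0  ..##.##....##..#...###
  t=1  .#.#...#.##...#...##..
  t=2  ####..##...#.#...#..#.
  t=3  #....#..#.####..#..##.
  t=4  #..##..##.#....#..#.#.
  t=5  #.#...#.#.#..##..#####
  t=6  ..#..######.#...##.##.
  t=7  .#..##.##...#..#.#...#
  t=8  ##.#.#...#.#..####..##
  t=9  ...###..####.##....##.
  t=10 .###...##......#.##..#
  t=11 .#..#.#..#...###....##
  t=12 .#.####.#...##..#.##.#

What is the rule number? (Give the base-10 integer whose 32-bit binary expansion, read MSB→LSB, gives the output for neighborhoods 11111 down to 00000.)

  nb #####: next=#  (t=5,i=19, bit31=1)
  nb ####.: next=.  (t=2,i=2, bit30=0)
  nb ###.#: next=.  (t=5,i=0, bit29=0)
  nb ###..: next=.  (t=0,i=21, bit28=0)
  nb ##.##: next=.  (t=0,i=4, bit27=0)
  nb ##.#.: next=.  (t=3,i=21, bit26=0)
  nb ##..#: next=.  (t=0,i=0, bit25=0)
  nb ##...: next=#  (t=0,i=7, bit24=1)
  nb #.###: next=#  (t=2,i=0, bit23=1)
  nb #.##.: next=.  (t=0,i=5, bit22=0)
  nb #.#.#: next=#  (t=4,i=20, bit21=1)
  nb #.#..: next=#  (t=1,i=3, bit20=1)
  nb #..##: next=#  (t=0,i=1, bit19=1)
  nb #..#.: next=#  (t=0,i=14, bit18=1)
  nb #...#: next=.  (t=0,i=17, bit17=0)
  nb #....: next=.  (t=0,i=8, bit16=0)
  nb .####: next=.  (t=2,i=1, bit15=0)
  nb .###.: next=.  (t=0,i=20, bit14=0)
  nb .##.#: next=#  (t=0,i=3, bit13=1)
  nb .##..: next=.  (t=0,i=6, bit12=0)
  nb .#.##: next=.  (t=1,i=8, bit11=0)
  nb .#.#.: next=#  (t=1,i=2, bit10=1)
  nb .#..#: next=.  (t=2,i=18, bit9=0)
  nb .#...: next=.  (t=0,i=16, bit8=0)
  nb ..###: next=#  (t=0,i=19, bit7=1)
  nb ..##.: next=.  (t=0,i=2, bit6=0)
  nb ..#.#: next=#  (t=1,i=1, bit5=1)
  nb ..#..: next=.  (t=0,i=15, bit4=0)
  nb ...##: next=#  (t=0,i=10, bit3=1)
  nb ...#.: next=#  (t=1,i=0, bit2=1)
  nb ....#: next=#  (t=0,i=9, bit1=1)
  nb .....: next=.  (t=10,i=11, bit0=0)
  bits 10000001101111000010010010101110 = 2176591022

2176591022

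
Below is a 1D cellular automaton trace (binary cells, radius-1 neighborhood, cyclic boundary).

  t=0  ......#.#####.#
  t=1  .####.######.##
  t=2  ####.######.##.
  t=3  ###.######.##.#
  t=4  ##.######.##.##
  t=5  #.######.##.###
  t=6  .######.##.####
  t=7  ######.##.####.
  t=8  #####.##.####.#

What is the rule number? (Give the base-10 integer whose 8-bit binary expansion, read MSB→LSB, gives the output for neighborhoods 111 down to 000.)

173

  nb ###: next=#  (t=0,i=9, bit7=1)
  nb ##.: next=.  (t=0,i=12, bit6=0)
  nb #.#: next=#  (t=0,i=7, bit5=1)
  nb #..: next=.  (t=0,i=0, bit4=0)
  nb .##: next=#  (t=0,i=8, bit3=1)
  nb .#.: next=#  (t=0,i=6, bit2=1)
  nb ..#: next=.  (t=0,i=5, bit1=0)
  nb ...: next=#  (t=0,i=1, bit0=1)
  bits 10101101 = 173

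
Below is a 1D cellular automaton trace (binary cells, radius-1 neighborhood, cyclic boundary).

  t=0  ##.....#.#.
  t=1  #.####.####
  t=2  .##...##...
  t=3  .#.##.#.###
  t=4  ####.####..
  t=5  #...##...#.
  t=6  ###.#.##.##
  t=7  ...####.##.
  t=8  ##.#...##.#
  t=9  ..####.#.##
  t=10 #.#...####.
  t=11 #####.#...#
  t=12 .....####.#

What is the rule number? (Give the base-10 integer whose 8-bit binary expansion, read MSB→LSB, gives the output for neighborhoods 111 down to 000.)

61

  ### -> .   bit 7 = 0  t=1,i=3
  ##. -> .   bit 6 = 0  t=0,i=1
  #.# -> #   bit 5 = 1  t=0,i=8
  #.. -> #   bit 4 = 1  t=0,i=2
  .## -> #   bit 3 = 1  t=0,i=0
  .#. -> #   bit 2 = 1  t=0,i=7
  ..# -> .   bit 1 = 0  t=0,i=6
  ... -> #   bit 0 = 1  t=0,i=3
  bits 00111101 = 61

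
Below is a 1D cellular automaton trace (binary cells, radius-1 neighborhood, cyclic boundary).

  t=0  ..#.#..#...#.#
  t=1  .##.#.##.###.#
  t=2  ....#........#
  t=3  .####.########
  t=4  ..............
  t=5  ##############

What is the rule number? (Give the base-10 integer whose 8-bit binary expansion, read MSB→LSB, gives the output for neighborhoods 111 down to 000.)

  ###|.  b7=0 t=1,i=10
  ##.|.  b6=0 t=1,i=2
  #.#|.  b5=0 t=0,i=3
  #..|.  b4=0 t=0,i=0
  .##|.  b3=0 t=1,i=1
  .#.|#  b2=1 t=0,i=2
  ..#|#  b1=1 t=0,i=1
  ...|#  b0=1 t=0,i=9
  bits 00000111 = 7

7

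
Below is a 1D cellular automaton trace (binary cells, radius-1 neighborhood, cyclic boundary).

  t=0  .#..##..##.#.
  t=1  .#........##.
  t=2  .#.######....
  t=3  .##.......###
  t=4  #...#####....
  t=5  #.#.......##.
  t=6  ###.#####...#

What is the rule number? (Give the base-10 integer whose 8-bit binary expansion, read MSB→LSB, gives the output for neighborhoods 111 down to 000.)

37

  nb ###: next=.  (t=2,i=4, bit7=0)
  nb ##.: next=.  (t=0,i=5, bit6=0)
  nb #.#: next=#  (t=0,i=10, bit5=1)
  nb #..: next=.  (t=0,i=2, bit4=0)
  nb .##: next=.  (t=0,i=4, bit3=0)
  nb .#.: next=#  (t=0,i=1, bit2=1)
  nb ..#: next=.  (t=0,i=0, bit1=0)
  nb ...: next=#  (t=1,i=3, bit0=1)
  bits 00100101 = 37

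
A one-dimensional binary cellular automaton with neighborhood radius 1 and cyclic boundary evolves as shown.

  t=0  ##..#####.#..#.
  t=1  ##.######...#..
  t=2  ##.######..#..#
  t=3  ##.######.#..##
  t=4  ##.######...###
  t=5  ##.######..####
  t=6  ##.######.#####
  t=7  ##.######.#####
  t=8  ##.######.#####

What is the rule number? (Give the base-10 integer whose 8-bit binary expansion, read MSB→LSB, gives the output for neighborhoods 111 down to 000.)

  ### -> #   bit 7 = 1  t=0,i=5
  ##. -> #   bit 6 = 1  t=0,i=1
  #.# -> .   bit 5 = 0  t=0,i=9
  #.. -> .   bit 4 = 0  t=0,i=2
  .## -> #   bit 3 = 1  t=0,i=0
  .#. -> .   bit 2 = 0  t=0,i=10
  ..# -> #   bit 1 = 1  t=0,i=3
  ... -> .   bit 0 = 0  t=1,i=10
  bits 11001010 = 202

202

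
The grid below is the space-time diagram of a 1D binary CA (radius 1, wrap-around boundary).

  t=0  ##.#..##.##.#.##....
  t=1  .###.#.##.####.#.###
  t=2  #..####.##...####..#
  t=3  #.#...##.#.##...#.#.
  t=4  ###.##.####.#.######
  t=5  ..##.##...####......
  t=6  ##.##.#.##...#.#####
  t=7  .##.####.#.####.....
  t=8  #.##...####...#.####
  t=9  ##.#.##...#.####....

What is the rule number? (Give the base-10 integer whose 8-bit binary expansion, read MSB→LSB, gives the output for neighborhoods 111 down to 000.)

103

  nb ###: next=.  (t=1,i=2, bit7=0)
  nb ##.: next=#  (t=0,i=1, bit6=1)
  nb #.#: next=#  (t=0,i=2, bit5=1)
  nb #..: next=.  (t=0,i=4, bit4=0)
  nb .##: next=.  (t=0,i=0, bit3=0)
  nb .#.: next=#  (t=0,i=3, bit2=1)
  nb ..#: next=#  (t=0,i=5, bit1=1)
  nb ...: next=#  (t=0,i=17, bit0=1)
  bits 01100111 = 103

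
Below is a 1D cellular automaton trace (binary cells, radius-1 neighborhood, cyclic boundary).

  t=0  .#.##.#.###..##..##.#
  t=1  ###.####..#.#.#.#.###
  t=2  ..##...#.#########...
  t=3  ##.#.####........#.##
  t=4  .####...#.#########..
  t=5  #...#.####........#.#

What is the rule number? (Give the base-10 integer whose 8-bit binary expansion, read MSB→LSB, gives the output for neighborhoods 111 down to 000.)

  nb ###: next=.  (t=0,i=9, bit7=0)
  nb ##.: next=#  (t=0,i=4, bit6=1)
  nb #.#: next=#  (t=0,i=0, bit5=1)
  nb #..: next=.  (t=0,i=11, bit4=0)
  nb .##: next=.  (t=0,i=3, bit3=0)
  nb .#.: next=#  (t=0,i=1, bit2=1)
  nb ..#: next=#  (t=0,i=12, bit1=1)
  nb ...: next=#  (t=2,i=0, bit0=1)
  bits 01100111 = 103

103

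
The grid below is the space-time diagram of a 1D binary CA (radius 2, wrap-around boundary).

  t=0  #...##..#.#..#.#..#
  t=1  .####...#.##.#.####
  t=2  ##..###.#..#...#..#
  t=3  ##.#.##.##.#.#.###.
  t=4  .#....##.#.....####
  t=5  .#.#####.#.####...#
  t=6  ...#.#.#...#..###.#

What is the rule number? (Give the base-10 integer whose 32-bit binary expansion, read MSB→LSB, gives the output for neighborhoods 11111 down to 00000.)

  nb #####: next=#  (t=5,i=5, bit31=1)
  nb ####.: next=.  (t=1,i=3, bit30=0)
  nb ###.#: next=#  (t=1,i=18, bit29=1)
  nb ###..: next=#  (t=1,i=4, bit28=1)
  nb ##.##: next=#  (t=1,i=0, bit27=1)
  nb ##.#.: next=.  (t=1,i=12, bit26=0)
  nb ##..#: next=.  (t=0,i=6, bit25=0)
  nb ##...: next=#  (t=0,i=1, bit24=1)
  nb #.###: next=#  (t=1,i=1, bit23=1)
  nb #.##.: next=.  (t=1,i=10, bit22=0)
  nb #.#.#: next=.  (t=1,i=13, bit21=0)
  nb #.#..: next=#  (t=0,i=10, bit20=1)
  nb #..##: next=#  (t=0,i=17, bit19=1)
  nb #..#.: next=.  (t=0,i=7, bit18=0)
  nb #...#: next=#  (t=0,i=2, bit17=1)
  nb #....: next=#  (t=4,i=3, bit16=1)
  nb .####: next=.  (t=1,i=2, bit15=0)
  nb .###.: next=#  (t=2,i=0, bit14=1)
  nb .##.#: next=#  (t=1,i=11, bit13=1)
  nb .##..: next=.  (t=0,i=0, bit12=0)
  nb .#.##: next=.  (t=1,i=9, bit11=0)
  nb .#.#.: next=.  (t=0,i=9, bit10=0)
  nb .#..#: next=#  (t=0,i=11, bit9=1)
  nb .#...: next=.  (t=2,i=12, bit8=0)
  nb ..###: next=.  (t=2,i=4, bit7=0)
  nb ..##.: next=#  (t=0,i=4, bit6=1)
  nb ..#.#: next=#  (t=0,i=8, bit5=1)
  nb ..#..: next=#  (t=2,i=11, bit4=1)
  nb ...##: next=#  (t=0,i=3, bit3=1)
  nb ...#.: next=.  (t=1,i=7, bit2=0)
  nb ....#: next=#  (t=4,i=4, bit1=1)
  nb .....: next=#  (t=4,i=12, bit0=1)
  bits 10111001100110110110001001111011 = 3113968251

3113968251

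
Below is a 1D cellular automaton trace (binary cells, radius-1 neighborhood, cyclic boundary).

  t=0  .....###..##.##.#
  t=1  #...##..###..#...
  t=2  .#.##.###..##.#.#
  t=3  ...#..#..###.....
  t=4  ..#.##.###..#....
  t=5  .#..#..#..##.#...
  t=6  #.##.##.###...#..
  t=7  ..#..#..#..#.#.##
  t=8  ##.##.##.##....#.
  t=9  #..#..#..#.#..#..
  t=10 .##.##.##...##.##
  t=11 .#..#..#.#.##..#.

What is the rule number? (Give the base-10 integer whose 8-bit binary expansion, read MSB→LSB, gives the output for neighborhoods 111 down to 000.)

26

  [7] ### => .  t=0,i=6
  [6] ##. => .  t=0,i=7
  [5] #.# => .  t=0,i=12
  [4] #.. => #  t=0,i=0
  [3] .## => #  t=0,i=5
  [2] .#. => .  t=0,i=16
  [1] ..# => #  t=0,i=4
  [0] ... => .  t=0,i=1
  bits 00011010 = 26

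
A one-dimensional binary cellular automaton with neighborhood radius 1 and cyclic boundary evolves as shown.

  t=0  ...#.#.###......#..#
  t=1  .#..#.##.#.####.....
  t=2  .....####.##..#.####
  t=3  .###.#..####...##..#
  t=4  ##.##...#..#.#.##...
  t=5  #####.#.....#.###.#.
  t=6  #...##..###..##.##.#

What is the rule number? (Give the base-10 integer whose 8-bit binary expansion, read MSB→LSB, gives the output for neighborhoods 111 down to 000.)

105

  nb ###: next=.  (t=0,i=8, bit7=0)
  nb ##.: next=#  (t=0,i=9, bit6=1)
  nb #.#: next=#  (t=0,i=4, bit5=1)
  nb #..: next=.  (t=0,i=0, bit4=0)
  nb .##: next=#  (t=0,i=7, bit3=1)
  nb .#.: next=.  (t=0,i=3, bit2=0)
  nb ..#: next=.  (t=0,i=2, bit1=0)
  nb ...: next=#  (t=0,i=1, bit0=1)
  bits 01101001 = 105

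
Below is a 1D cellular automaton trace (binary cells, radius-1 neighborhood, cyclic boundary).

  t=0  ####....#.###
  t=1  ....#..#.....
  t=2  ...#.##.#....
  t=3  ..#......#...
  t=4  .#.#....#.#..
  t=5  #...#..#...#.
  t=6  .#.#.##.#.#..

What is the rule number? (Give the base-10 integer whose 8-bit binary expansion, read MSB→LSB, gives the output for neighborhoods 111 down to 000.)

18

  nb ###: next=.  (t=0,i=0, bit7=0)
  nb ##.: next=.  (t=0,i=3, bit6=0)
  nb #.#: next=.  (t=0,i=9, bit5=0)
  nb #..: next=#  (t=0,i=4, bit4=1)
  nb .##: next=.  (t=0,i=10, bit3=0)
  nb .#.: next=.  (t=0,i=8, bit2=0)
  nb ..#: next=#  (t=0,i=7, bit1=1)
  nb ...: next=.  (t=0,i=5, bit0=0)
  bits 00010010 = 18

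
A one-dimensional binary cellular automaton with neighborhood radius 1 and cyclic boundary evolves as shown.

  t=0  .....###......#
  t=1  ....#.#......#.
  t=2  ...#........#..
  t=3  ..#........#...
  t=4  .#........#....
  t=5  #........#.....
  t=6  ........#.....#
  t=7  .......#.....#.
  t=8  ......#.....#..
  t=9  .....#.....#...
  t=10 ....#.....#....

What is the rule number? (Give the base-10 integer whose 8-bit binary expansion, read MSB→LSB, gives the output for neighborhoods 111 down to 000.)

130

  ###|#  b7=1 t=0,i=6
  ##.|.  b6=0 t=0,i=7
  #.#|.  b5=0 t=1,i=5
  #..|.  b4=0 t=0,i=0
  .##|.  b3=0 t=0,i=5
  .#.|.  b2=0 t=0,i=14
  ..#|#  b1=1 t=0,i=4
  ...|.  b0=0 t=0,i=1
  bits 10000010 = 130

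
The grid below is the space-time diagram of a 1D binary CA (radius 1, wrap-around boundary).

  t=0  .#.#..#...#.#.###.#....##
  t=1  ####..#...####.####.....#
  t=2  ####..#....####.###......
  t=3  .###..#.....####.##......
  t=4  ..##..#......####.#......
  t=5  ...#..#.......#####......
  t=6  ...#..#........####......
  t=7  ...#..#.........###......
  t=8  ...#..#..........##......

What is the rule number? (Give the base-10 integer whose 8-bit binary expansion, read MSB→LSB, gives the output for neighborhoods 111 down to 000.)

  [7] ### => #  t=0,i=15
  [6] ##. => #  t=0,i=16
  [5] #.# => #  t=0,i=0
  [4] #.. => .  t=0,i=4
  [3] .## => .  t=0,i=14
  [2] .#. => #  t=0,i=1
  [1] ..# => .  t=0,i=5
  [0] ... => .  t=0,i=8
  bits 11100100 = 228

228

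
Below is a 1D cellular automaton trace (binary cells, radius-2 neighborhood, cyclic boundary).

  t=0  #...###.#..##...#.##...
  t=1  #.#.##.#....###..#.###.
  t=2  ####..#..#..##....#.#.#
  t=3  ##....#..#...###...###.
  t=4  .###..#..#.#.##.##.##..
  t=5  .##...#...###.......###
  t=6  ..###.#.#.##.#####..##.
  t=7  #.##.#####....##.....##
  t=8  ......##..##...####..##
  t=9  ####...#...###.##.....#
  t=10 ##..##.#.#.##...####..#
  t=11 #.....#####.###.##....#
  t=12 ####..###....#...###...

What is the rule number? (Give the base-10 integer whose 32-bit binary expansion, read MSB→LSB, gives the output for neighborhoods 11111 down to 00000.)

  nb #####: next=#  (t=2,i=1, bit31=1)
  nb ####.: next=.  (t=2,i=2, bit30=0)
  nb ###.#: next=.  (t=0,i=6, bit29=0)
  nb ###..: next=.  (t=1,i=14, bit28=0)
  nb ##.##: next=.  (t=3,i=22, bit27=0)
  nb ##.#.: next=#  (t=0,i=7, bit26=1)
  nb ##..#: next=.  (t=1,i=15, bit25=0)
  nb ##...: next=#  (t=0,i=13, bit24=1)
  nb #.###: next=.  (t=1,i=19, bit23=0)
  nb #.##.: next=.  (t=0,i=18, bit22=0)
  nb #.#.#: next=#  (t=1,i=0, bit21=1)
  nb #.#..: next=.  (t=0,i=8, bit20=0)
  nb #..##: next=.  (t=0,i=10, bit19=0)
  nb #..#.: next=.  (t=1,i=16, bit18=0)
  nb #...#: next=#  (t=0,i=2, bit17=1)
  nb #....: next=#  (t=1,i=9, bit16=1)
  nb .####: next=#  (t=2,i=0, bit15=1)
  nb .###.: next=#  (t=0,i=5, bit14=1)
  nb .##.#: next=.  (t=1,i=5, bit13=0)
  nb .##..: next=#  (t=0,i=12, bit12=1)
  nb .#.##: next=#  (t=0,i=17, bit11=1)
  nb .#.#.: next=#  (t=1,i=1, bit10=1)
  nb .#..#: next=.  (t=0,i=9, bit9=0)
  nb .#...: next=.  (t=0,i=1, bit8=0)
  nb ..###: next=#  (t=0,i=4, bit7=1)
  nb ..##.: next=.  (t=0,i=11, bit6=0)
  nb ..#.#: next=.  (t=0,i=16, bit5=0)
  nb ..#..: next=#  (t=0,i=0, bit4=1)
  nb ...##: next=.  (t=0,i=3, bit3=0)
  nb ...#.: next=.  (t=0,i=15, bit2=0)
  nb ....#: next=.  (t=1,i=10, bit1=0)
  nb .....: next=#  (t=5,i=15, bit0=1)
  bits 10000101001000111101110010010001 = 2233719953

2233719953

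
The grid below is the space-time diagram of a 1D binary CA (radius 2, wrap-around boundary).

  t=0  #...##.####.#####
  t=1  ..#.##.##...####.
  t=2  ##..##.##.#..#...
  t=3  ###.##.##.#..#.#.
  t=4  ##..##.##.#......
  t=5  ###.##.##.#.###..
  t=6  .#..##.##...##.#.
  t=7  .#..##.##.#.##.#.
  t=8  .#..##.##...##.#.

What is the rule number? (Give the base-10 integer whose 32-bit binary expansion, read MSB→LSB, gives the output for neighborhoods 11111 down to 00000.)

2194927701

  ##### -> #   bit 31 = 1  t=0,i=14
  ####. -> .   bit 30 = 0  t=0,i=9
  ###.# -> .   bit 29 = 0  t=0,i=10
  ###.. -> .   bit 28 = 0  t=0,i=0
  ##.## -> .   bit 27 = 0  t=0,i=6
  ##.#. -> .   bit 26 = 0  t=2,i=9
  ##..# -> #   bit 25 = 1  t=2,i=2
  ##... -> .   bit 24 = 0  t=0,i=1
  #.### -> #   bit 23 = 1  t=0,i=7
  #.##. -> #   bit 22 = 1  t=1,i=4
  #.#.# -> .   bit 21 = 0  t=3,i=15
  #.#.. -> #   bit 20 = 1  t=2,i=10
  #..## -> .   bit 19 = 0  t=2,i=3
  #..#. -> .   bit 18 = 0  t=2,i=12
  #...# -> #   bit 17 = 1  t=0,i=2
  #.... -> #   bit 16 = 1  t=4,i=12
  .#### -> #   bit 15 = 1  t=0,i=8
  .###. -> #   bit 14 = 1  t=3,i=1
  .##.# -> #   bit 13 = 1  t=0,i=5
  .##.. -> #   bit 12 = 1  t=1,i=8
  .#.## -> .   bit 11 = 0  t=1,i=3
  .#.#. -> .   bit 10 = 0  t=3,i=14
  .#..# -> .   bit 9 = 0  t=2,i=11
  .#... -> .   bit 8 = 0  t=2,i=14
  ..### -> .   bit 7 = 0  t=1,i=12
  ..##. -> #   bit 6 = 1  t=0,i=4
  ..#.# -> .   bit 5 = 0  t=1,i=2
  ..#.. -> #   bit 4 = 1  t=2,i=13
  ...## -> .   bit 3 = 0  t=0,i=3
  ...#. -> #   bit 2 = 1  t=1,i=1
  ....# -> .   bit 1 = 0  t=4,i=15
  ..... -> #   bit 0 = 1  t=4,i=13
  bits 10000010110100111111000001010101 = 2194927701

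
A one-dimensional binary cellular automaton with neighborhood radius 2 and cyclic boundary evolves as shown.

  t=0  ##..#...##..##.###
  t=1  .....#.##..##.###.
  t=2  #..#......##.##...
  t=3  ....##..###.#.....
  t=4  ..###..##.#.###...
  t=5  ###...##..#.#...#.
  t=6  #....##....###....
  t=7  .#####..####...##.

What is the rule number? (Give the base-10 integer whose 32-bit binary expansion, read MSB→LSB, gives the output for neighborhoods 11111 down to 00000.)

683247050

  ##### -> .   bit 31 = 0  t=0,i=17
  ####. -> .   bit 30 = 0  t=0,i=0
  ###.# -> #   bit 29 = 1  t=3,i=10
  ###.. -> .   bit 28 = 0  t=0,i=1
  ##.## -> #   bit 27 = 1  t=0,i=14
  ##.#. -> .   bit 26 = 0  t=3,i=11
  ##..# -> .   bit 25 = 0  t=0,i=2
  ##... -> .   bit 24 = 0  t=1,i=17
  #.### -> #   bit 23 = 1  t=0,i=15
  #.##. -> .   bit 22 = 0  t=1,i=7
  #.#.# -> #   bit 21 = 1  t=4,i=10
  #.#.. -> #   bit 20 = 1  t=3,i=12
  #..## -> #   bit 19 = 1  t=0,i=11
  #..#. -> .   bit 18 = 0  t=0,i=3
  #...# -> .   bit 17 = 0  t=0,i=6
  #.... -> #   bit 16 = 1  t=1,i=0
  .#### -> #   bit 15 = 1  t=0,i=16
  .###. -> .   bit 14 = 0  t=1,i=15
  .##.# -> .   bit 13 = 0  t=0,i=13
  .##.. -> .   bit 12 = 0  t=0,i=9
  .#.## -> .   bit 11 = 0  t=1,i=6
  .#.#. -> #   bit 10 = 1  t=5,i=11
  .#..# -> .   bit 9 = 0  t=2,i=1
  .#... -> #   bit 8 = 1  t=0,i=5
  ..### -> #   bit 7 = 1  t=3,i=8
  ..##. -> #   bit 6 = 1  t=0,i=8
  ..#.# -> .   bit 5 = 0  t=1,i=5
  ..#.. -> .   bit 4 = 0  t=0,i=4
  ...## -> #   bit 3 = 1  t=0,i=7
  ...#. -> .   bit 2 = 0  t=1,i=4
  ....# -> #   bit 1 = 1  t=1,i=3
  ..... -> .   bit 0 = 0  t=1,i=1
  bits 00101000101110011000010111001010 = 683247050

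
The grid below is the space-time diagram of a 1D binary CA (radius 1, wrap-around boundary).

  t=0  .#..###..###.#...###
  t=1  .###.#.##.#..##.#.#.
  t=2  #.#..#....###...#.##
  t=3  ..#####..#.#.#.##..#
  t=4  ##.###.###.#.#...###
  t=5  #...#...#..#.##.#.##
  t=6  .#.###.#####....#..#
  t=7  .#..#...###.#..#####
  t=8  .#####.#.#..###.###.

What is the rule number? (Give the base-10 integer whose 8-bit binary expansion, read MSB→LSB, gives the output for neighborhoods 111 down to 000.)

150

  nb ###: next=#  (t=0,i=5, bit7=1)
  nb ##.: next=.  (t=0,i=6, bit6=0)
  nb #.#: next=.  (t=0,i=0, bit5=0)
  nb #..: next=#  (t=0,i=2, bit4=1)
  nb .##: next=.  (t=0,i=4, bit3=0)
  nb .#.: next=#  (t=0,i=1, bit2=1)
  nb ..#: next=#  (t=0,i=3, bit1=1)
  nb ...: next=.  (t=0,i=15, bit0=0)
  bits 10010110 = 150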